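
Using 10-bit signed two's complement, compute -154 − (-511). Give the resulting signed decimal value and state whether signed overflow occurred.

-154 → 1101100110
-511 → 1000000001
Subtract via negate-and-add: invert 1000000001 + 1 = 0111111111 (i.e. 511).
  1101100110
+ 0111111111
= 0101100101  (discard carry-out 1)
Result 0101100101: MSB = 0 → value 357.
Addends (after negating the subtrahend) have opposite signs, so signed overflow cannot occur.

357; no overflow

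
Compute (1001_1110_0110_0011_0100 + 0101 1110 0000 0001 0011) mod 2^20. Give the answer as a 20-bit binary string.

11111100011001000111

  10011110011000110100
+ 01011110000000010011
= 11111100011001000111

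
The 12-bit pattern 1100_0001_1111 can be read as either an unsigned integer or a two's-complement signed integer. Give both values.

Unsigned: 110000011111 = 3103.
Signed: MSB=1 → 3103 − 4096 = -993.

unsigned = 3103, signed = -993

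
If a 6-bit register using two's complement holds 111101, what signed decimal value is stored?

MSB is 1, so the value is negative.
Unsigned reading: 61. Subtract 2^6 = 64: 61 − 64 = -3.

-3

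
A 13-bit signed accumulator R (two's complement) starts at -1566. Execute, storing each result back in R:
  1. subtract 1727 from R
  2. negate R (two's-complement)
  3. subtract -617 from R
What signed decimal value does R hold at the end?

Start: R = -1566 = 1100111100010.
R = -1566 − 1727 = -3293 = 1001100100011
R = −(-3293) = 3293 = 0110011011101
R = 3293 − (-617) = 3910 = 0111101000110

3910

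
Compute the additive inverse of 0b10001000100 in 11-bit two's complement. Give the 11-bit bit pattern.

01110111100

Invert: 01110111011. Add 1: 01110111100.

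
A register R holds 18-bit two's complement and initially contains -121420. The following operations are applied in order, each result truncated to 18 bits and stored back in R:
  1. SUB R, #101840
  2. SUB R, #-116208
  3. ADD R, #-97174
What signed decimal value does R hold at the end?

57918

Start: R = -121420 = 100010010110110100.
R = -121420 − 101840 = -223260; wraps to 38884 = 001001011111100100
R = 38884 − (-116208) = 155092; wraps to -107052 = 100101110111010100
R = -107052 + (-97174) = -204226; wraps to 57918 = 001110001000111110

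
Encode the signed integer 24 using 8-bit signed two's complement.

00011000

24 is non-negative, so write it directly in 8 bits: 00011000.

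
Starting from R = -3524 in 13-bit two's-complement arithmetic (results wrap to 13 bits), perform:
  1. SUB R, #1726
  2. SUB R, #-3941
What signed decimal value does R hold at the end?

Start: R = -3524 = 1001000111100.
R = -3524 − 1726 = -5250; wraps to 2942 = 0101101111110
R = 2942 − (-3941) = 6883; wraps to -1309 = 1101011100011

-1309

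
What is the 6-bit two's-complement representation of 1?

1 is non-negative, so write it directly in 6 bits: 000001.

000001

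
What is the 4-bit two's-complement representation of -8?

1000

|-8| = 8 = 1000 in 4 bits.
Invert the bits: 0111. Add 1: 1000.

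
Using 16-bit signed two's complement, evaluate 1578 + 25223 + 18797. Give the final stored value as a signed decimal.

-19938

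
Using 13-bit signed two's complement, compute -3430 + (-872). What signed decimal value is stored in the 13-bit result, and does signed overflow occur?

3890; overflow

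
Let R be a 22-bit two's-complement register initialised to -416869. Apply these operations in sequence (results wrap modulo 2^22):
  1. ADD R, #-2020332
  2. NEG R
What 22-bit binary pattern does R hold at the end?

1001010011000001010001

Start: R = -416869 = 1110011010001110011011.
R = -416869 + (-2020332) = -2437201; wraps to 1757103 = 0110101100111110101111
R = −(1757103) = -1757103 = 1001010011000001010001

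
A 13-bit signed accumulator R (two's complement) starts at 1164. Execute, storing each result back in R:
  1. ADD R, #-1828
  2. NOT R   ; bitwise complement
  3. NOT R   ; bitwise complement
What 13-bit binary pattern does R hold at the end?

Start: R = 1164 = 0010010001100.
R = 1164 + (-1828) = -664 = 1110101101000
R = NOT 1110101101000 = 0001010010111 = 663
R = NOT 0001010010111 = 1110101101000 = -664

1110101101000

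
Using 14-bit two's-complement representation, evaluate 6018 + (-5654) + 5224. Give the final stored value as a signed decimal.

6018 + (-5654) = 364 (00000101101100)
364 + 5224 = 5588 (01010111010100)

5588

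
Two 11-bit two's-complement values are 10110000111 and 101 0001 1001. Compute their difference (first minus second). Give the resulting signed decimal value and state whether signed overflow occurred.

10110000111 = -633 (signed)
101 0001 1001 → 10100011001 = -743 (signed)
Subtract via negate-and-add: invert 10100011001 + 1 = 01011100111 (i.e. 743).
  10110000111
+ 01011100111
= 00001101110  (discard carry-out 1)
Result 00001101110: MSB = 0 → value 110.
Addends (after negating the subtrahend) have opposite signs, so signed overflow cannot occur.

110; no overflow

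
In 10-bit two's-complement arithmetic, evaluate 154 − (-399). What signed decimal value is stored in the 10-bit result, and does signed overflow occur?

-471; overflow

154 → 0010011010
-399 → 1001110001
Subtract via negate-and-add: invert 1001110001 + 1 = 0110001111 (i.e. 399).
  0010011010
+ 0110001111
= 1000101001
Result 1000101001: MSB = 1 → 553 − 1024 = -471.
Both addends (after negating the subtrahend) are non-negative but the stored result is negative: signed overflow. The true value 154 − (-399) = 553 lies outside [-512, 511].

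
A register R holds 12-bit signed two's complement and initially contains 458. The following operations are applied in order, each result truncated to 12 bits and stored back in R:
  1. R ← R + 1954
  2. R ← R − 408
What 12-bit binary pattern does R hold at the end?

011111010100

Start: R = 458 = 000111001010.
R = 458 + 1954 = 2412; wraps to -1684 = 100101101100
R = -1684 − 408 = -2092; wraps to 2004 = 011111010100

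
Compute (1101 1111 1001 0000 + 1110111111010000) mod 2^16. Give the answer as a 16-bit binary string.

  1101111110010000
+ 1110111111010000
= 1100111101100000  (discard carry-out 1)

1100111101100000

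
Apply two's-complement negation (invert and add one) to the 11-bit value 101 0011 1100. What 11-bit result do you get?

01011000100

Invert: 01011000011. Add 1: 01011000100.
Check: 10100111100 = -708, 01011000100 = 708.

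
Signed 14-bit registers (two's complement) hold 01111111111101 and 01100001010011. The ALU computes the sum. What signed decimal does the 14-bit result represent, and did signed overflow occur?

-1968; overflow

01111111111101 = 8189 (signed)
01100001010011 = 6227 (signed)
  01111111111101
+ 01100001010011
= 11100001010000
Result 11100001010000: MSB = 1 → 14416 − 16384 = -1968.
Both addends are non-negative but the stored result is negative: signed overflow. The true value 8189 + 6227 = 14416 lies outside [-8192, 8191].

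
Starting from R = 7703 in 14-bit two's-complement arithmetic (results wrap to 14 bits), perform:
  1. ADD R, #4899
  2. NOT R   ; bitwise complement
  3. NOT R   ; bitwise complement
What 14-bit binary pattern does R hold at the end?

11000100111010

Start: R = 7703 = 01111000010111.
R = 7703 + 4899 = 12602; wraps to -3782 = 11000100111010
R = NOT 11000100111010 = 00111011000101 = 3781
R = NOT 00111011000101 = 11000100111010 = -3782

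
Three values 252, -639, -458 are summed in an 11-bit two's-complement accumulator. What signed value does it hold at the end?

252 + (-639) = -387 (11001111101)
-387 + (-458) = -845 (10010110011)

-845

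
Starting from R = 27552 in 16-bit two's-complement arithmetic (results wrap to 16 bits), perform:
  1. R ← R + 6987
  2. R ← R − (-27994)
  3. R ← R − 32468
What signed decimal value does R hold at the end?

Start: R = 27552 = 0110101110100000.
R = 27552 + 6987 = 34539; wraps to -30997 = 1000011011101011
R = -30997 − (-27994) = -3003 = 1111010001000101
R = -3003 − 32468 = -35471; wraps to 30065 = 0111010101110001

30065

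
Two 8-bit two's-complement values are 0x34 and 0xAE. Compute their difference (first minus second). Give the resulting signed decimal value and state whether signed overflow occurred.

0x34 = 00110100 = 52 (signed)
0xAE = 10101110 = -82 (signed)
Subtract via negate-and-add: invert 10101110 + 1 = 01010010 (i.e. 82).
  00110100
+ 01010010
= 10000110
Result 10000110: MSB = 1 → 134 − 256 = -122.
Both addends (after negating the subtrahend) are non-negative but the stored result is negative: signed overflow. The true value 52 − (-82) = 134 lies outside [-128, 127].

-122; overflow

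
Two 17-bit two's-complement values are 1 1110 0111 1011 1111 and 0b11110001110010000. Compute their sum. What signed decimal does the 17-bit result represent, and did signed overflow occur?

-13489; no overflow

1 1110 0111 1011 1111 → 11110011110111111 = -6209 (signed)
0b11110001110010000 → 11110001110010000 = -7280 (signed)
  11110011110111111
+ 11110001110010000
= 11100101101001111  (discard carry-out 1)
Result 11100101101001111: MSB = 1 → 117583 − 131072 = -13489.
Both addends are negative and so is the stored result: no signed overflow.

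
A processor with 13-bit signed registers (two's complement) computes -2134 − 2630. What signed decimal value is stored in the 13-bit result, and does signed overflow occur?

-2134 → 1011110101010
2630 → 0101001000110
Subtract via negate-and-add: invert 0101001000110 + 1 = 1010110111010 (i.e. -2630).
  1011110101010
+ 1010110111010
= 0110101100100  (discard carry-out 1)
Result 0110101100100: MSB = 0 → value 3428.
Both addends (after negating the subtrahend) are negative but the stored result is non-negative: signed overflow. The true value -2134 − 2630 = -4764 lies outside [-4096, 4095].

3428; overflow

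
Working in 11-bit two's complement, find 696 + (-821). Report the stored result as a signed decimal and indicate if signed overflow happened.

-125; no overflow

696 → 01010111000
-821 → 10011001011
  01010111000
+ 10011001011
= 11110000011
Result 11110000011: MSB = 1 → 1923 − 2048 = -125.
Addends have opposite signs, so signed overflow cannot occur.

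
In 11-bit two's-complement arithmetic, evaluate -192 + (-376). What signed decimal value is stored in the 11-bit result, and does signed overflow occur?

-568; no overflow

-192 → 11101000000
-376 → 11010001000
  11101000000
+ 11010001000
= 10111001000  (discard carry-out 1)
Result 10111001000: MSB = 1 → 1480 − 2048 = -568.
Both addends are negative and so is the stored result: no signed overflow.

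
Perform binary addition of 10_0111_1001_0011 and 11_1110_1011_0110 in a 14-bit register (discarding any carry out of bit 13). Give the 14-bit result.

  10011110010011
+ 11111010110110
= 10011001001001  (discard carry-out 1)

10011001001001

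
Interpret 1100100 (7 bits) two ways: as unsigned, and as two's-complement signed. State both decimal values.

Unsigned: 1100100 = 100.
Signed: MSB=1 → 100 − 128 = -28.

unsigned = 100, signed = -28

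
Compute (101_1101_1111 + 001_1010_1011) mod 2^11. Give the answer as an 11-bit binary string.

  10111011111
+ 00110101011
= 11110001010

11110001010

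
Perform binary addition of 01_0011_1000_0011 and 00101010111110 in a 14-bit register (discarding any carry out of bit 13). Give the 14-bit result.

01111001000001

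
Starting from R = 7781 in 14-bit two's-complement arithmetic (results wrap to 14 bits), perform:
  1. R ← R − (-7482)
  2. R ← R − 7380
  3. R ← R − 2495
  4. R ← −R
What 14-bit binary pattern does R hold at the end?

10101011110100

Start: R = 7781 = 01111001100101.
R = 7781 − (-7482) = 15263; wraps to -1121 = 11101110011111
R = -1121 − 7380 = -8501; wraps to 7883 = 01111011001011
R = 7883 − 2495 = 5388 = 01010100001100
R = −(5388) = -5388 = 10101011110100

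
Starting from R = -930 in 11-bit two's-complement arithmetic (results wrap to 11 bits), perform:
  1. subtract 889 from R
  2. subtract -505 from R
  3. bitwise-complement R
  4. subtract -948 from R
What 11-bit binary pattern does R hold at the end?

00011010101

Start: R = -930 = 10001011110.
R = -930 − 889 = -1819; wraps to 229 = 00011100101
R = 229 − (-505) = 734 = 01011011110
R = NOT 01011011110 = 10100100001 = -735
R = -735 − (-948) = 213 = 00011010101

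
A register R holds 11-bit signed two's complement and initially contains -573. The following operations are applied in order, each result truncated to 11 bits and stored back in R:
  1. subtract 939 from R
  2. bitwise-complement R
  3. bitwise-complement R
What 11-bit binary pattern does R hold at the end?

01000011000

Start: R = -573 = 10111000011.
R = -573 − 939 = -1512; wraps to 536 = 01000011000
R = NOT 01000011000 = 10111100111 = -537
R = NOT 10111100111 = 01000011000 = 536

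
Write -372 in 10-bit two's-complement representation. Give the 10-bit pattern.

1010001100

|-372| = 372 = 0101110100 in 10 bits.
Invert the bits: 1010001011. Add 1: 1010001100.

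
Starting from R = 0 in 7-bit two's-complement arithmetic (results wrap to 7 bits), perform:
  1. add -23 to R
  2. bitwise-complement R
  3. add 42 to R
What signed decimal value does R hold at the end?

-64

Start: R = 0 = 0000000.
R = 0 + (-23) = -23 = 1101001
R = NOT 1101001 = 0010110 = 22
R = 22 + 42 = 64; wraps to -64 = 1000000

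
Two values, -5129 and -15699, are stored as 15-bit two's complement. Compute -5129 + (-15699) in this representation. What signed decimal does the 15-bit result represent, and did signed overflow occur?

11940; overflow

-5129 → 110101111110111
-15699 → 100001010101101
  110101111110111
+ 100001010101101
= 010111010100100  (discard carry-out 1)
Result 010111010100100: MSB = 0 → value 11940.
Both addends are negative but the stored result is non-negative: signed overflow. The true value -5129 + (-15699) = -20828 lies outside [-16384, 16383].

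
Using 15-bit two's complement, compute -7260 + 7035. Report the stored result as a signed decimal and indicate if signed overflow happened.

-7260 → 110001110100100
7035 → 001101101111011
  110001110100100
+ 001101101111011
= 111111100011111
Result 111111100011111: MSB = 1 → 32543 − 32768 = -225.
Addends have opposite signs, so signed overflow cannot occur.

-225; no overflow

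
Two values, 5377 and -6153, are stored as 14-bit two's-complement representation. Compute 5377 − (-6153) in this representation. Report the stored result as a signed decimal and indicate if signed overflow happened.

5377 → 01010100000001
-6153 → 10011111110111
Subtract via negate-and-add: invert 10011111110111 + 1 = 01100000001001 (i.e. 6153).
  01010100000001
+ 01100000001001
= 10110100001010
Result 10110100001010: MSB = 1 → 11530 − 16384 = -4854.
Both addends (after negating the subtrahend) are non-negative but the stored result is negative: signed overflow. The true value 5377 − (-6153) = 11530 lies outside [-8192, 8191].

-4854; overflow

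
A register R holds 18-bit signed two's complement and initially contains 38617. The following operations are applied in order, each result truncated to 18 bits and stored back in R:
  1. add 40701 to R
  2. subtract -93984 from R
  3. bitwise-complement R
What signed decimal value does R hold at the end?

88841

Start: R = 38617 = 001001011011011001.
R = 38617 + 40701 = 79318 = 010011010111010110
R = 79318 − (-93984) = 173302; wraps to -88842 = 101010010011110110
R = NOT 101010010011110110 = 010101101100001001 = 88841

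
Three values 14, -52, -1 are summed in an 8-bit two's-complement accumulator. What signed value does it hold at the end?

14 + (-52) = -38 (11011010)
-38 + (-1) = -39 (11011001)

-39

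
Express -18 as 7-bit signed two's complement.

|-18| = 18 = 0010010 in 7 bits.
Invert the bits: 1101101. Add 1: 1101110.
Check: 1101110 reads as 110 − 128 = -18.

1101110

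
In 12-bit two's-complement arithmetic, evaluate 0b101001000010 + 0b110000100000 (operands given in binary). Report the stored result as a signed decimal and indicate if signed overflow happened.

0b101001000010 → 101001000010 = -1470 (signed)
0b110000100000 → 110000100000 = -992 (signed)
  101001000010
+ 110000100000
= 011001100010  (discard carry-out 1)
Result 011001100010: MSB = 0 → value 1634.
Both addends are negative but the stored result is non-negative: signed overflow. The true value -1470 + (-992) = -2462 lies outside [-2048, 2047].

1634; overflow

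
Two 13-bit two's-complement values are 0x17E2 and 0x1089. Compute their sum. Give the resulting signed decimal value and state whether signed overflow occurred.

2155; overflow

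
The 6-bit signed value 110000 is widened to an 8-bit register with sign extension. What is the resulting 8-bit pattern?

MSB of 110000 is 1; replicate it into the new high bits.
11|110000 → 11110000 (still -16).

11110000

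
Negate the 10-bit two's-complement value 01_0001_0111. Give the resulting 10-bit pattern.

1011101001

Invert: 1011101000. Add 1: 1011101001.
Check: 0100010111 = 279, 1011101001 = -279.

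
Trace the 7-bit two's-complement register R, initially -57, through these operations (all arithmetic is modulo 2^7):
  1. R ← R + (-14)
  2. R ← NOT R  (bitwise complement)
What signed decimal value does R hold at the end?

Start: R = -57 = 1000111.
R = -57 + (-14) = -71; wraps to 57 = 0111001
R = NOT 0111001 = 1000110 = -58

-58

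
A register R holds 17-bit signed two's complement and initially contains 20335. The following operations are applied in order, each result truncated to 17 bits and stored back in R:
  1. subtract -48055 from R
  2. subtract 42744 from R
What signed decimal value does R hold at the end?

25646

Start: R = 20335 = 00100111101101111.
R = 20335 − (-48055) = 68390; wraps to -62682 = 10000101100100110
R = -62682 − 42744 = -105426; wraps to 25646 = 00110010000101110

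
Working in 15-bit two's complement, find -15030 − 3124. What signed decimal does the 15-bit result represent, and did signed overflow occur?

-15030 → 100010101001010
3124 → 000110000110100
Subtract via negate-and-add: invert 000110000110100 + 1 = 111001111001100 (i.e. -3124).
  100010101001010
+ 111001111001100
= 011100100010110  (discard carry-out 1)
Result 011100100010110: MSB = 0 → value 14614.
Both addends (after negating the subtrahend) are negative but the stored result is non-negative: signed overflow. The true value -15030 − 3124 = -18154 lies outside [-16384, 16383].

14614; overflow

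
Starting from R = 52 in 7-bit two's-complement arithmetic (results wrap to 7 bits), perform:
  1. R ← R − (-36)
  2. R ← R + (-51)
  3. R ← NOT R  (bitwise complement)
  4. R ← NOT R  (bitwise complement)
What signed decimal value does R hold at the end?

Start: R = 52 = 0110100.
R = 52 − (-36) = 88; wraps to -40 = 1011000
R = -40 + (-51) = -91; wraps to 37 = 0100101
R = NOT 0100101 = 1011010 = -38
R = NOT 1011010 = 0100101 = 37

37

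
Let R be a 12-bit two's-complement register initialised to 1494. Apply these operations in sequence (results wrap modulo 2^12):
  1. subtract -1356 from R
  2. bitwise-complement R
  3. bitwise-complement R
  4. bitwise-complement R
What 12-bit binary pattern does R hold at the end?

010011011101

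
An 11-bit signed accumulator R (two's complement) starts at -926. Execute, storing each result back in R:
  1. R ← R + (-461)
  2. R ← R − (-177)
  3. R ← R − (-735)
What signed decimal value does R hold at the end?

-475

Start: R = -926 = 10001100010.
R = -926 + (-461) = -1387; wraps to 661 = 01010010101
R = 661 − (-177) = 838 = 01101000110
R = 838 − (-735) = 1573; wraps to -475 = 11000100101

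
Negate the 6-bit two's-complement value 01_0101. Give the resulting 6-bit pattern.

101011

Invert: 101010. Add 1: 101011.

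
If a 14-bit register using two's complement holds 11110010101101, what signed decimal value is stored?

-851

MSB is 1, so the value is negative.
Unsigned reading: 15533. Subtract 2^14 = 16384: 15533 − 16384 = -851.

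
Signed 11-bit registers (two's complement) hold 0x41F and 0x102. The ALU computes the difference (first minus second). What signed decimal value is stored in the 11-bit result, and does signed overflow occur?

0x41F = 10000011111 = -993 (signed)
0x102 = 00100000010 = 258 (signed)
Subtract via negate-and-add: invert 00100000010 + 1 = 11011111110 (i.e. -258).
  10000011111
+ 11011111110
= 01100011101  (discard carry-out 1)
Result 01100011101: MSB = 0 → value 797.
Both addends (after negating the subtrahend) are negative but the stored result is non-negative: signed overflow. The true value -993 − 258 = -1251 lies outside [-1024, 1023].

797; overflow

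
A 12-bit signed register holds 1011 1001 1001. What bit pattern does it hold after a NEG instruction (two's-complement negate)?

010001100111

Invert: 010001100110. Add 1: 010001100111.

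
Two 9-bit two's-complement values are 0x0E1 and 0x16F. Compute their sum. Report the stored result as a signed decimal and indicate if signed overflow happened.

0x0E1 = 011100001 = 225 (signed)
0x16F = 101101111 = -145 (signed)
  011100001
+ 101101111
= 001010000  (discard carry-out 1)
Result 001010000: MSB = 0 → value 80.
Addends have opposite signs, so signed overflow cannot occur.

80; no overflow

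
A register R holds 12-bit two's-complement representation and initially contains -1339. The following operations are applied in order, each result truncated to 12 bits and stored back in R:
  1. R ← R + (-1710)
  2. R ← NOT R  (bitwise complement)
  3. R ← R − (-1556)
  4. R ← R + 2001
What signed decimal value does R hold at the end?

Start: R = -1339 = 101011000101.
R = -1339 + (-1710) = -3049; wraps to 1047 = 010000010111
R = NOT 010000010111 = 101111101000 = -1048
R = -1048 − (-1556) = 508 = 000111111100
R = 508 + 2001 = 2509; wraps to -1587 = 100111001101

-1587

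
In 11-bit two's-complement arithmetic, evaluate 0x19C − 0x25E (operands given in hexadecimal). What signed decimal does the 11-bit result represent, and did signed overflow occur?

-194; no overflow

0x19C = 00110011100 = 412 (signed)
0x25E = 01001011110 = 606 (signed)
Subtract via negate-and-add: invert 01001011110 + 1 = 10110100010 (i.e. -606).
  00110011100
+ 10110100010
= 11100111110
Result 11100111110: MSB = 1 → 1854 − 2048 = -194.
Addends (after negating the subtrahend) have opposite signs, so signed overflow cannot occur.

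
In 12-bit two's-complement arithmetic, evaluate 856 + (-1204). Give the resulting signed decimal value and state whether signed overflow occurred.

-348; no overflow

856 → 001101011000
-1204 → 101101001100
  001101011000
+ 101101001100
= 111010100100
Result 111010100100: MSB = 1 → 3748 − 4096 = -348.
Addends have opposite signs, so signed overflow cannot occur.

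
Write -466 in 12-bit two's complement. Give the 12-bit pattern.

|-466| = 466 = 000111010010 in 12 bits.
Invert the bits: 111000101101. Add 1: 111000101110.
Check: 111000101110 reads as 3630 − 4096 = -466.

111000101110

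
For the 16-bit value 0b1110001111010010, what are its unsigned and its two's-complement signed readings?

Unsigned: 1110001111010010 = 58322.
Signed: MSB=1 → 58322 − 65536 = -7214.

unsigned = 58322, signed = -7214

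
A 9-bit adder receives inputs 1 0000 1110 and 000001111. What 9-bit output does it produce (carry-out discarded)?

  100001110
+ 000001111
= 100011101

100011101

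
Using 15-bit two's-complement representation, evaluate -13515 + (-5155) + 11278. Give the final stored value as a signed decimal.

-13515 + (-5155) = -18670 → wraps to 14098 (011011100010010)
14098 + 11278 = 25376 → wraps to -7392 (110001100100000)

-7392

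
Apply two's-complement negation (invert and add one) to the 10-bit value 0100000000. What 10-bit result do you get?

1100000000

Invert: 1011111111. Add 1: 1100000000.
Check: 0100000000 = 256, 1100000000 = -256.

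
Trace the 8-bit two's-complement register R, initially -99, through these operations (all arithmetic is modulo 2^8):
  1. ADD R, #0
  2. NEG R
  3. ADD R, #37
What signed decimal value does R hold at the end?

-120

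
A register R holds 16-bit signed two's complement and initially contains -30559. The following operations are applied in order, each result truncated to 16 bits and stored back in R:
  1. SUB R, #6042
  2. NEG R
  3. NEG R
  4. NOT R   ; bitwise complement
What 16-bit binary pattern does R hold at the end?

1000111011111000

Start: R = -30559 = 1000100010100001.
R = -30559 − 6042 = -36601; wraps to 28935 = 0111000100000111
R = −(28935) = -28935 = 1000111011111001
R = −(-28935) = 28935 = 0111000100000111
R = NOT 0111000100000111 = 1000111011111000 = -28936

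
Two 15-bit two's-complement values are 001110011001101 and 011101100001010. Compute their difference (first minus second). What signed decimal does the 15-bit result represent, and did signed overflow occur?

001110011001101 = 7373 (signed)
011101100001010 = 15114 (signed)
Subtract via negate-and-add: invert 011101100001010 + 1 = 100010011110110 (i.e. -15114).
  001110011001101
+ 100010011110110
= 110000111000011
Result 110000111000011: MSB = 1 → 25027 − 32768 = -7741.
Addends (after negating the subtrahend) have opposite signs, so signed overflow cannot occur.

-7741; no overflow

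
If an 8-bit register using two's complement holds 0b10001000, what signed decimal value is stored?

MSB is 1, so the value is negative.
Invert: 01110111. Add 1: 01111000 = 120. So the value is −120.

-120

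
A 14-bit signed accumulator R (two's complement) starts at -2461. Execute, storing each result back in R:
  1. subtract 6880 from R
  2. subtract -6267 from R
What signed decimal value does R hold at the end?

Start: R = -2461 = 11011001100011.
R = -2461 − 6880 = -9341; wraps to 7043 = 01101110000011
R = 7043 − (-6267) = 13310; wraps to -3074 = 11001111111110

-3074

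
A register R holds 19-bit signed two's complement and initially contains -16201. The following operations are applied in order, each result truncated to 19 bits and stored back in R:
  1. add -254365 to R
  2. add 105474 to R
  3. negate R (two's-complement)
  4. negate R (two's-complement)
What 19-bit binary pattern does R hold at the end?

1010111101100011100

Start: R = -16201 = 1111100000010110111.
R = -16201 + (-254365) = -270566; wraps to 253722 = 0111101111100011010
R = 253722 + 105474 = 359196; wraps to -165092 = 1010111101100011100
R = −(-165092) = 165092 = 0101000010011100100
R = −(165092) = -165092 = 1010111101100011100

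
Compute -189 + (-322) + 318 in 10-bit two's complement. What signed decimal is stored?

-193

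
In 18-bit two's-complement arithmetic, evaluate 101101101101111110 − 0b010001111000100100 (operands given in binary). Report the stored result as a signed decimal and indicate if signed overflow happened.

101101101101111110 = -74882 (signed)
0b010001111000100100 → 010001111000100100 = 73252 (signed)
Subtract via negate-and-add: invert 010001111000100100 + 1 = 101110000111011100 (i.e. -73252).
  101101101101111110
+ 101110000111011100
= 011011110101011010  (discard carry-out 1)
Result 011011110101011010: MSB = 0 → value 114010.
Both addends (after negating the subtrahend) are negative but the stored result is non-negative: signed overflow. The true value -74882 − 73252 = -148134 lies outside [-131072, 131071].

114010; overflow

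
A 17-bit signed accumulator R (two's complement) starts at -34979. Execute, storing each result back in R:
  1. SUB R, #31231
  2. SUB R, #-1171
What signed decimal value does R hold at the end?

-65039

Start: R = -34979 = 10111011101011101.
R = -34979 − 31231 = -66210; wraps to 64862 = 01111110101011110
R = 64862 − (-1171) = 66033; wraps to -65039 = 10000000111110001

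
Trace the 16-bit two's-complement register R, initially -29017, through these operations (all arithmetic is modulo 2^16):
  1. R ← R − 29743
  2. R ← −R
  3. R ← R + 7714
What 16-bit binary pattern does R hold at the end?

Start: R = -29017 = 1000111010100111.
R = -29017 − 29743 = -58760; wraps to 6776 = 0001101001111000
R = −(6776) = -6776 = 1110010110001000
R = -6776 + 7714 = 938 = 0000001110101010

0000001110101010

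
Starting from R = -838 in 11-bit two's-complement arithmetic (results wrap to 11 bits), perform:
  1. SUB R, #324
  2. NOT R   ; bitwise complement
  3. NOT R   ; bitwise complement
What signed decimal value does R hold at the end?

886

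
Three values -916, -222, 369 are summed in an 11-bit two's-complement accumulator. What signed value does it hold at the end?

-916 + (-222) = -1138 → wraps to 910 (01110001110)
910 + 369 = 1279 → wraps to -769 (10011111111)

-769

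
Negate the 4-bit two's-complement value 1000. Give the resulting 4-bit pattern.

1000

Invert: 0111. Add 1: 1000.
(1000 is the minimum value -8; its negation overflows and yields itself.)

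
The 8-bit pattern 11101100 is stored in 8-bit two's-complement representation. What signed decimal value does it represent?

-20

MSB is 1, so the value is negative.
Invert: 00010011. Add 1: 00010100 = 20. So the value is −20.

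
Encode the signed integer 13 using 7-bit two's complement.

13 is non-negative, so write it directly in 7 bits: 0001101.

0001101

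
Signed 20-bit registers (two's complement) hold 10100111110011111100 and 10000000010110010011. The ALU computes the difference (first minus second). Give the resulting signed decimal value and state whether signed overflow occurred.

161641; no overflow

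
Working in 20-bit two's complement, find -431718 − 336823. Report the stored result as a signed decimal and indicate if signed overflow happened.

-431718 → 10010110100110011010
336823 → 01010010001110110111
Subtract via negate-and-add: invert 01010010001110110111 + 1 = 10101101110001001001 (i.e. -336823).
  10010110100110011010
+ 10101101110001001001
= 01000100010111100011  (discard carry-out 1)
Result 01000100010111100011: MSB = 0 → value 280035.
Both addends (after negating the subtrahend) are negative but the stored result is non-negative: signed overflow. The true value -431718 − 336823 = -768541 lies outside [-524288, 524287].

280035; overflow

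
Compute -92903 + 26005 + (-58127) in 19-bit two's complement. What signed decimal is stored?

-125025

-92903 + 26005 = -66898 (1101111101010101110)
-66898 + (-58127) = -125025 (1100001011110011111)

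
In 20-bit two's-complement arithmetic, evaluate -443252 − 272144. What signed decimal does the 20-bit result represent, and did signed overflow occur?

333180; overflow

-443252 → 10010011110010001100
272144 → 01000010011100010000
Subtract via negate-and-add: invert 01000010011100010000 + 1 = 10111101100011110000 (i.e. -272144).
  10010011110010001100
+ 10111101100011110000
= 01010001010101111100  (discard carry-out 1)
Result 01010001010101111100: MSB = 0 → value 333180.
Both addends (after negating the subtrahend) are negative but the stored result is non-negative: signed overflow. The true value -443252 − 272144 = -715396 lies outside [-524288, 524287].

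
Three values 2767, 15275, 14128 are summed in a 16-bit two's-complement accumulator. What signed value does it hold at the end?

32170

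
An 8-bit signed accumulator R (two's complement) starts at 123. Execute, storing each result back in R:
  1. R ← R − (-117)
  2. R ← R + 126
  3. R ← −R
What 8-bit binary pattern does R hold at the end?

Start: R = 123 = 01111011.
R = 123 − (-117) = 240; wraps to -16 = 11110000
R = -16 + 126 = 110 = 01101110
R = −(110) = -110 = 10010010

10010010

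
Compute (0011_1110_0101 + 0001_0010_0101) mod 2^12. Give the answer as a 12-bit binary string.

010100001010

  001111100101
+ 000100100101
= 010100001010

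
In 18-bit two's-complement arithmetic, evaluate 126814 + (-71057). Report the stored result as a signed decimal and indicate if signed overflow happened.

126814 → 011110111101011110
-71057 → 101110101001101111
  011110111101011110
+ 101110101001101111
= 001101100111001101  (discard carry-out 1)
Result 001101100111001101: MSB = 0 → value 55757.
Addends have opposite signs, so signed overflow cannot occur.

55757; no overflow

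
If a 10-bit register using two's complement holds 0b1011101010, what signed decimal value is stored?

-278

MSB is 1, so the value is negative.
Unsigned reading: 746. Subtract 2^10 = 1024: 746 − 1024 = -278.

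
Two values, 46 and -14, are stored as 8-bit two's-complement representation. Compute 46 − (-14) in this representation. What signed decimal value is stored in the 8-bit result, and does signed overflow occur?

60; no overflow

46 → 00101110
-14 → 11110010
Subtract via negate-and-add: invert 11110010 + 1 = 00001110 (i.e. 14).
  00101110
+ 00001110
= 00111100
Result 00111100: MSB = 0 → value 60.
Both addends (after negating the subtrahend) are non-negative and so is the stored result: no signed overflow.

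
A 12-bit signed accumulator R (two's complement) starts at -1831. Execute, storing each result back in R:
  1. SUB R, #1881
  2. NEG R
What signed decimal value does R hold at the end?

-384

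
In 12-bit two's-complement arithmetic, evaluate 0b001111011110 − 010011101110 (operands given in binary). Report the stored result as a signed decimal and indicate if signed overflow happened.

-272; no overflow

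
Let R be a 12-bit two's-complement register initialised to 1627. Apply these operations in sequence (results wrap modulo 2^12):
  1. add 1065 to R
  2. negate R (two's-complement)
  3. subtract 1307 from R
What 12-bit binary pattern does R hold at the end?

000001100001

Start: R = 1627 = 011001011011.
R = 1627 + 1065 = 2692; wraps to -1404 = 101010000100
R = −(-1404) = 1404 = 010101111100
R = 1404 − 1307 = 97 = 000001100001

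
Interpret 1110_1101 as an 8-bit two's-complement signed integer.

-19

MSB is 1, so the value is negative.
Invert: 00010010. Add 1: 00010011 = 19. So the value is −19.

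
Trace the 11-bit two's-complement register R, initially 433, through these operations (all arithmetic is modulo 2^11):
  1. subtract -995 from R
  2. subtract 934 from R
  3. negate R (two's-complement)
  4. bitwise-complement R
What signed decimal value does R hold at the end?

493

Start: R = 433 = 00110110001.
R = 433 − (-995) = 1428; wraps to -620 = 10110010100
R = -620 − 934 = -1554; wraps to 494 = 00111101110
R = −(494) = -494 = 11000010010
R = NOT 11000010010 = 00111101101 = 493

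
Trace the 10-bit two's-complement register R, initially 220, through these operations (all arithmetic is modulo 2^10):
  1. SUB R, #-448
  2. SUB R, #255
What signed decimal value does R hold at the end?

Start: R = 220 = 0011011100.
R = 220 − (-448) = 668; wraps to -356 = 1010011100
R = -356 − 255 = -611; wraps to 413 = 0110011101

413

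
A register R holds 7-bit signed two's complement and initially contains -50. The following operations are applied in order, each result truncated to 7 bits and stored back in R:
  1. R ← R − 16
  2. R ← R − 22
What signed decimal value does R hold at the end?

40

Start: R = -50 = 1001110.
R = -50 − 16 = -66; wraps to 62 = 0111110
R = 62 − 22 = 40 = 0101000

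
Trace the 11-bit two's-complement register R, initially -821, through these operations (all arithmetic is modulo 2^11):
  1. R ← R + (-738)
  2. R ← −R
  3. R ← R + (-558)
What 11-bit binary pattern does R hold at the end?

01111101001

Start: R = -821 = 10011001011.
R = -821 + (-738) = -1559; wraps to 489 = 00111101001
R = −(489) = -489 = 11000010111
R = -489 + (-558) = -1047; wraps to 1001 = 01111101001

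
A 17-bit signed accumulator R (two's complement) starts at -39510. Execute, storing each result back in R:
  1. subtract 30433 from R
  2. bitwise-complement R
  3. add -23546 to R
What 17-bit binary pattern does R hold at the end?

01011010100111100

Start: R = -39510 = 10110010110101010.
R = -39510 − 30433 = -69943; wraps to 61129 = 01110111011001001
R = NOT 01110111011001001 = 10001000100110110 = -61130
R = -61130 + (-23546) = -84676; wraps to 46396 = 01011010100111100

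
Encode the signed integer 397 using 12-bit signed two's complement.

000110001101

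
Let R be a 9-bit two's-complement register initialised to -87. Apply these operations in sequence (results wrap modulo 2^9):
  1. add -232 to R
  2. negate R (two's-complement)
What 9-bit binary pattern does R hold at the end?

Start: R = -87 = 110101001.
R = -87 + (-232) = -319; wraps to 193 = 011000001
R = −(193) = -193 = 100111111

100111111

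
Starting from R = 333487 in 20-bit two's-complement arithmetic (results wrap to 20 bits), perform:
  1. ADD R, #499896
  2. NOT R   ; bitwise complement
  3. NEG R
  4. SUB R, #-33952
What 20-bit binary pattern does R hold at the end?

11010011110000001000

Start: R = 333487 = 01010001011010101111.
R = 333487 + 499896 = 833383; wraps to -215193 = 11001011011101100111
R = NOT 11001011011101100111 = 00110100100010011000 = 215192
R = −(215192) = -215192 = 11001011011101101000
R = -215192 − (-33952) = -181240 = 11010011110000001000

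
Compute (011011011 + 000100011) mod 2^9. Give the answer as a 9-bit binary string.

011111110

  011011011
+ 000100011
= 011111110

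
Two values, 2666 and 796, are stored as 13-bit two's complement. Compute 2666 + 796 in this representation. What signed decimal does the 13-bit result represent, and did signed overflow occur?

2666 → 0101001101010
796 → 0001100011100
  0101001101010
+ 0001100011100
= 0110110000110
Result 0110110000110: MSB = 0 → value 3462.
Both addends are non-negative and so is the stored result: no signed overflow.

3462; no overflow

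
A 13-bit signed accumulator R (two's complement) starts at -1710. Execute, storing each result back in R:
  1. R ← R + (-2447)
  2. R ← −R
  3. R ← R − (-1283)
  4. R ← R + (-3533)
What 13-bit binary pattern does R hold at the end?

0011101110011

Start: R = -1710 = 1100101010010.
R = -1710 + (-2447) = -4157; wraps to 4035 = 0111111000011
R = −(4035) = -4035 = 1000000111101
R = -4035 − (-1283) = -2752 = 1010101000000
R = -2752 + (-3533) = -6285; wraps to 1907 = 0011101110011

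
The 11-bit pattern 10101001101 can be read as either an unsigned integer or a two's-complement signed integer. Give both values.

unsigned = 1357, signed = -691

Unsigned: 10101001101 = 1357.
Signed: MSB=1 → 1357 − 2048 = -691.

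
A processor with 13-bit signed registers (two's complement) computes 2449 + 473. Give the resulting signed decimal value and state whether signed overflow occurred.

2449 → 0100110010001
473 → 0000111011001
  0100110010001
+ 0000111011001
= 0101101101010
Result 0101101101010: MSB = 0 → value 2922.
Both addends are non-negative and so is the stored result: no signed overflow.

2922; no overflow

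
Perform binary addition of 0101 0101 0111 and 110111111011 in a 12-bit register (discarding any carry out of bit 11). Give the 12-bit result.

001101010010

  010101010111
+ 110111111011
= 001101010010  (discard carry-out 1)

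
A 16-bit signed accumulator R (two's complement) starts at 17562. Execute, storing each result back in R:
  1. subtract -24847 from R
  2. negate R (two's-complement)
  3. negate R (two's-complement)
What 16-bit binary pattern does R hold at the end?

Start: R = 17562 = 0100010010011010.
R = 17562 − (-24847) = 42409; wraps to -23127 = 1010010110101001
R = −(-23127) = 23127 = 0101101001010111
R = −(23127) = -23127 = 1010010110101001

1010010110101001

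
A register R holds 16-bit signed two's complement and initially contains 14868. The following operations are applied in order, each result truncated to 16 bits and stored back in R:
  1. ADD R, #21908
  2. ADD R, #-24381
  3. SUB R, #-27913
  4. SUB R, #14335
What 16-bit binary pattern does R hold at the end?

0110010101110101

Start: R = 14868 = 0011101000010100.
R = 14868 + 21908 = 36776; wraps to -28760 = 1000111110101000
R = -28760 + (-24381) = -53141; wraps to 12395 = 0011000001101011
R = 12395 − (-27913) = 40308; wraps to -25228 = 1001110101110100
R = -25228 − 14335 = -39563; wraps to 25973 = 0110010101110101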